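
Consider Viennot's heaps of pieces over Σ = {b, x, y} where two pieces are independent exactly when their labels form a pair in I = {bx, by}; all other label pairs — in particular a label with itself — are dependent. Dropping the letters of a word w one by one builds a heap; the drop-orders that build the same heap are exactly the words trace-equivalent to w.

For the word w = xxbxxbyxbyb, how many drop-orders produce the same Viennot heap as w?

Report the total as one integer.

0(x) covers ∅
1(x) covers 0:x
2(b) covers ∅
3(x) covers 1:x
4(x) covers 3:x
5(b) covers 2:b
6(y) covers 4:x
7(x) covers 6:y
8(b) covers 5:b
9(y) covers 7:x
10(b) covers 8:b
floor of heap: 0:x, 2:b
completions by unplaced set U, small U first (add the entries for U minus each lowest piece of U):
  |U|=1: {9}:1  {10}:1
  |U|=2: {7,9}:1  {8,10}:1  {9,10}:2
  |U|=3: {5,8,10}:1  {6,7,9}:1  {7,9,10}:3  {8,9,10}:3
  |U|=4: {2,5,8,10}:1  {4,6,7,9}:1  {5,8,9,10}:4  {6,7,9,10}:4  {7,8,9,10}:6
  |U|=5: {2,5,8,9,10}:5  {3,4,6,7,9}:1  {4,6,7,9,10}:5  {5,7,8,9,10}:10  {6,7,8,9,10}:10
  |U|=6: {1,3,4,6,7,9}:1  {2,5,7,8,9,10}:15  {3,4,6,7,9,10}:6  {4,6,7,8,9,10}:15  {5,6,7,8,9,10}:20
  |U|=7: {0,1,3,4,6,7,9}:1  {1,3,4,6,7,9,10}:7  {2,5,6,7,8,9,10}:35  {3,4,6,7,8,9,10}:21  {4,5,6,7,8,9,10}:35
  |U|=8: {0,1,3,4,6,7,9,10}:8  {1,3,4,6,7,8,9,10}:28  {2,4,5,6,7,8,9,10}:70  {3,4,5,6,7,8,9,10}:56
  |U|=9: {0,1,3,4,6,7,8,9,10}:36  {1,3,4,5,6,7,8,9,10}:84  {2,3,4,5,6,7,8,9,10}:126
  start at 0(x): 210
  start at 2(b): 120
sum over floor = 330

330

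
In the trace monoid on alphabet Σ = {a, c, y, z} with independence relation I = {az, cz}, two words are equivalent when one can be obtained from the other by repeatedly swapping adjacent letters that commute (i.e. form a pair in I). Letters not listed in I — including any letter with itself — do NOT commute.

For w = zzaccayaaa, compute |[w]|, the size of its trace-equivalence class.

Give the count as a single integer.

15

#0=z has no predecessor
#1=z depends on [0:z]
#2=a has no predecessor
#3=c depends on [2:a]
#4=c depends on [3:c]
#5=a depends on [4:c]
#6=y depends on [1:z, 5:a]
#7=a depends on [6:y]
#8=a depends on [7:a]
#9=a depends on [8:a]
sources: [0:z, 2:a]
N(rest) = Σ N(rest − s) over sources s of rest; N(one piece) = 1:
  size 1 → [9]=1
  size 2 → [8,9]=1
  size 3 → [7,8,9]=1
  size 4 → [6,7,8,9]=1
  size 5 → [1,6,7,8,9]=1  [5,6,7,8,9]=1
  size 6 → [0,1,6,7,8,9]=1  [1,5,6,7,8,9]=2  [4,5,6,7,8,9]=1
  size 7 → [0,1,5,6,7,8,9]=3  [1,4,5,6,7,8,9]=3  [3,4,5,6,7,8,9]=1
  size 8 → [0,1,4,5,6,7,8,9]=6  [1,3,4,5,6,7,8,9]=4  [2,3,4,5,6,7,8,9]=1
  first=0(z) contributes 5
  first=2(a) contributes 10
|[w]| = 15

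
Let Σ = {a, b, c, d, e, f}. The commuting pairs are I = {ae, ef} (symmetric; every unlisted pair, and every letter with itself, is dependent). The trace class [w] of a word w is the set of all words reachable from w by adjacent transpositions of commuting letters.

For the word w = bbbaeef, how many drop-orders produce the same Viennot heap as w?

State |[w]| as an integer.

piece 0:b — minimal
piece 1:b rests on {0:b}
piece 2:b rests on {1:b}
piece 3:a rests on {2:b}
piece 4:e rests on {2:b}
piece 5:e rests on {4:e}
piece 6:f rests on {3:a}
minimal pieces: {0:b}
ways to finish when only these pieces remain (= sum over removing one remaining piece with nothing left below it):
  1 left: {5}→1  {6}→1
  2 left: {3,6}→1  {4,5}→1  {5,6}→2
  3 left: {3,5,6}→3  {4,5,6}→3
  4 left: {3,4,5,6}→6
  5 left: {2,3,4,5,6}→6
  placing 0:b first → 6 extensions

6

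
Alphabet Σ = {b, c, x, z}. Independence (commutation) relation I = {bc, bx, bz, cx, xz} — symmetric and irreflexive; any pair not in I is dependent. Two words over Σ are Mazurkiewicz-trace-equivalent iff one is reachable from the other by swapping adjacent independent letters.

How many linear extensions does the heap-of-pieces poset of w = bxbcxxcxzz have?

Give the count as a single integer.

3150

drop 0:b onto floor
drop 1:x onto floor
drop 2:b onto {0:b}
drop 3:c onto floor
drop 4:x onto {1:x}
drop 5:x onto {4:x}
drop 6:c onto {3:c}
drop 7:x onto {5:x}
drop 8:z onto {6:c}
drop 9:z onto {8:z}
ground layer = {0:b, 1:x, 3:c}
drop-orders for the pieces not yet dropped (sum over which currently-grounded one goes next):
  1 to go: {2} 1  {7} 1  {9} 1
  2 to go: {0,2} 1  {2,7} 2  {2,9} 2  {5,7} 1  {7,9} 2  {8,9} 1
  3 to go: {0,2,7} 3  {0,2,9} 3  {2,5,7} 3  {2,7,9} 6  {2,8,9} 3  {4,5,7} 1  {5,7,9} 3  {6,8,9} 1  {7,8,9} 3
  4 to go: {0,2,5,7} 6  {0,2,7,9} 12  {0,2,8,9} 6  {1,4,5,7} 1  {2,4,5,7} 4  {2,5,7,9} 12  {2,6,8,9} 4  {2,7,8,9} 12  {3,6,8,9} 1  {4,5,7,9} 4  {5,7,8,9} 6  {6,7,8,9} 4
  5 to go: {0,2,4,5,7} 10  {0,2,5,7,9} 30  {0,2,6,8,9} 10  {0,2,7,8,9} 30  {1,2,4,5,7} 5  {1,4,5,7,9} 5  {2,3,6,8,9} 5  {2,4,5,7,9} 20  {2,5,7,8,9} 30  {2,6,7,8,9} 20  {3,6,7,8,9} 5  {4,5,7,8,9} 10  {5,6,7,8,9} 10
  6 to go: {0,1,2,4,5,7} 15  {0,2,3,6,8,9} 15  {0,2,4,5,7,9} 60  {0,2,5,7,8,9} 90  {0,2,6,7,8,9} 60  {1,2,4,5,7,9} 30  {1,4,5,7,8,9} 15  {2,3,6,7,8,9} 30  {2,4,5,7,8,9} 60  {2,5,6,7,8,9} 60  {3,5,6,7,8,9} 15  {4,5,6,7,8,9} 20
  7 to go: {0,1,2,4,5,7,9} 105  {0,2,3,6,7,8,9} 105  {0,2,4,5,7,8,9} 210  {0,2,5,6,7,8,9} 210  {1,2,4,5,7,8,9} 105  {1,4,5,6,7,8,9} 35  {2,3,5,6,7,8,9} 105  {2,4,5,6,7,8,9} 140  {3,4,5,6,7,8,9} 35
  8 to go: {0,1,2,4,5,7,8,9} 420  {0,2,3,5,6,7,8,9} 420  {0,2,4,5,6,7,8,9} 560  {1,2,4,5,6,7,8,9} 280  {1,3,4,5,6,7,8,9} 70  {2,3,4,5,6,7,8,9} 280
  if 0:b drops first: 630 orders
  if 1:x drops first: 1260 orders
  if 3:c drops first: 1260 orders
heap linearizations: 3150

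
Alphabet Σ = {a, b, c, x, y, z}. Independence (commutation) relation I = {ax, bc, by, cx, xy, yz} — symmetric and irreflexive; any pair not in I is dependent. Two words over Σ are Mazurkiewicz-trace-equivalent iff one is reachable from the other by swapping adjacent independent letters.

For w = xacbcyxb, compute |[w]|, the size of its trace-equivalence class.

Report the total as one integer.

55

#0=x has no predecessor
#1=a has no predecessor
#2=c depends on [1:a]
#3=b depends on [0:x, 1:a]
#4=c depends on [2:c]
#5=y depends on [4:c]
#6=x depends on [3:b]
#7=b depends on [6:x]
sources: [0:x, 1:a]
N(rest) = Σ N(rest − s) over sources s of rest; N(one piece) = 1:
  size 1 → [5]=1  [7]=1
  size 2 → [4,5]=1  [5,7]=2  [6,7]=1
  size 3 → [2,4,5]=1  [3,6,7]=1  [4,5,7]=3  [5,6,7]=3
  size 4 → [0,3,6,7]=1  [2,4,5,7]=4  [3,5,6,7]=4  [4,5,6,7]=6
  size 5 → [0,3,5,6,7]=5  [2,4,5,6,7]=10  [3,4,5,6,7]=10
  size 6 → [0,3,4,5,6,7]=15  [2,3,4,5,6,7]=20
  first=0(x) contributes 20
  first=1(a) contributes 35
|[w]| = 55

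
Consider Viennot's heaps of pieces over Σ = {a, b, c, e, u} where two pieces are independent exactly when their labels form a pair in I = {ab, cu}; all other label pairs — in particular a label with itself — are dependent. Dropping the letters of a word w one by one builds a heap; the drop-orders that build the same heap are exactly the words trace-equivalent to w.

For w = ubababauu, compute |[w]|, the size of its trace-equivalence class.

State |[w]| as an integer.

drop 0:u onto floor
drop 1:b onto {0:u}
drop 2:a onto {0:u}
drop 3:b onto {1:b}
drop 4:a onto {2:a}
drop 5:b onto {3:b}
drop 6:a onto {4:a}
drop 7:u onto {5:b, 6:a}
drop 8:u onto {7:u}
ground layer = {0:u}
drop-orders for the pieces not yet dropped (sum over which currently-grounded one goes next):
  1 to go: {8} 1
  2 to go: {7,8} 1
  3 to go: {5,7,8} 1  {6,7,8} 1
  4 to go: {3,5,7,8} 1  {4,6,7,8} 1  {5,6,7,8} 2
  5 to go: {1,3,5,7,8} 1  {2,4,6,7,8} 1  {3,5,6,7,8} 3  {4,5,6,7,8} 3
  6 to go: {1,3,5,6,7,8} 4  {2,4,5,6,7,8} 4  {3,4,5,6,7,8} 6
  7 to go: {1,3,4,5,6,7,8} 10  {2,3,4,5,6,7,8} 10
  if 0:u drops first: 20 orders

20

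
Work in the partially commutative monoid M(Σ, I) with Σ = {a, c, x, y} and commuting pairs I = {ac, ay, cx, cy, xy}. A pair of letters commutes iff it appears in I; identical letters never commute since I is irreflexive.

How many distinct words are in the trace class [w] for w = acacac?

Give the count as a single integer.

0(a) covers ∅
1(c) covers ∅
2(a) covers 0:a
3(c) covers 1:c
4(a) covers 2:a
5(c) covers 3:c
floor of heap: 0:a, 1:c
completions by unplaced set U, small U first (add the entries for U minus each lowest piece of U):
  |U|=1: {4}:1  {5}:1
  |U|=2: {2,4}:1  {3,5}:1  {4,5}:2
  |U|=3: {0,2,4}:1  {1,3,5}:1  {2,4,5}:3  {3,4,5}:3
  |U|=4: {0,2,4,5}:4  {1,3,4,5}:4  {2,3,4,5}:6
  start at 0(a): 10
  start at 1(c): 10
sum over floor = 20

20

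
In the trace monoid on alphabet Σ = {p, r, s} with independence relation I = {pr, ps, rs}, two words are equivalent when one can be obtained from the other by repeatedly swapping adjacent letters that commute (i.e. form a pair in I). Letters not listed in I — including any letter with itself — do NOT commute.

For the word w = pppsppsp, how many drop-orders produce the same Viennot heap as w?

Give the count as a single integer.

28

drop 0:p onto floor
drop 1:p onto {0:p}
drop 2:p onto {1:p}
drop 3:s onto floor
drop 4:p onto {2:p}
drop 5:p onto {4:p}
drop 6:s onto {3:s}
drop 7:p onto {5:p}
ground layer = {0:p, 3:s}
drop-orders for the pieces not yet dropped (sum over which currently-grounded one goes next):
  1 to go: {6} 1  {7} 1
  2 to go: {3,6} 1  {5,7} 1  {6,7} 2
  3 to go: {3,6,7} 3  {4,5,7} 1  {5,6,7} 3
  4 to go: {2,4,5,7} 1  {3,5,6,7} 6  {4,5,6,7} 4
  5 to go: {1,2,4,5,7} 1  {2,4,5,6,7} 5  {3,4,5,6,7} 10
  6 to go: {0,1,2,4,5,7} 1  {1,2,4,5,6,7} 6  {2,3,4,5,6,7} 15
  if 0:p drops first: 21 orders
  if 3:s drops first: 7 orders
heap linearizations: 28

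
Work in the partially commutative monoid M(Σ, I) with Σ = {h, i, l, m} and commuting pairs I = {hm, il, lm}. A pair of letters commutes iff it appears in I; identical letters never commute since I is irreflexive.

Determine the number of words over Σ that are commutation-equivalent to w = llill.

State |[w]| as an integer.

#0=l has no predecessor
#1=l depends on [0:l]
#2=i has no predecessor
#3=l depends on [1:l]
#4=l depends on [3:l]
sources: [0:l, 2:i]
N(rest) = Σ N(rest − s) over sources s of rest; N(one piece) = 1:
  size 1 → [2]=1  [4]=1
  size 2 → [2,4]=2  [3,4]=1
  size 3 → [1,3,4]=1  [2,3,4]=3
  first=0(l) contributes 4
  first=2(i) contributes 1
|[w]| = 5

5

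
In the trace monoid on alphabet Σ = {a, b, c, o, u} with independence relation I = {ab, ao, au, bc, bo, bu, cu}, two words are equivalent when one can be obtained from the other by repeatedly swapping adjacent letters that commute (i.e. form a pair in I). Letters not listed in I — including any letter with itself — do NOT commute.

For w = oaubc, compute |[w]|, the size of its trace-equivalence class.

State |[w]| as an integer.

#0=o has no predecessor
#1=a has no predecessor
#2=u depends on [0:o]
#3=b has no predecessor
#4=c depends on [0:o, 1:a]
sources: [0:o, 1:a, 3:b]
N(rest) = Σ N(rest − s) over sources s of rest; N(one piece) = 1:
  size 1 → [2]=1  [3]=1  [4]=1
  size 2 → [1,4]=1  [2,3]=2  [2,4]=2  [3,4]=2
  size 3 → [0,2,4]=2  [1,2,4]=3  [1,3,4]=3  [2,3,4]=6
  first=0(o) contributes 12
  first=1(a) contributes 8
  first=3(b) contributes 5
|[w]| = 25

25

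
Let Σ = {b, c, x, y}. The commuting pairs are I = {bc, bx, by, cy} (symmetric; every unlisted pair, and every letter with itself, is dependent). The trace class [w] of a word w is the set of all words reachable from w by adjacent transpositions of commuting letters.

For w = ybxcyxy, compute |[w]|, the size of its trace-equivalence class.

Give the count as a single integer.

piece 0:y — minimal
piece 1:b — minimal
piece 2:x rests on {0:y}
piece 3:c rests on {2:x}
piece 4:y rests on {2:x}
piece 5:x rests on {3:c, 4:y}
piece 6:y rests on {5:x}
minimal pieces: {0:y, 1:b}
ways to finish when only these pieces remain (= sum over removing one remaining piece with nothing left below it):
  1 left: {1}→1  {6}→1
  2 left: {1,6}→2  {5,6}→1
  3 left: {1,5,6}→3  {3,5,6}→1  {4,5,6}→1
  4 left: {1,3,5,6}→4  {1,4,5,6}→4  {3,4,5,6}→2
  5 left: {1,3,4,5,6}→10  {2,3,4,5,6}→2
  placing 0:y first → 12 extensions
  placing 1:b first → 2 extensions
total linear extensions = 14

14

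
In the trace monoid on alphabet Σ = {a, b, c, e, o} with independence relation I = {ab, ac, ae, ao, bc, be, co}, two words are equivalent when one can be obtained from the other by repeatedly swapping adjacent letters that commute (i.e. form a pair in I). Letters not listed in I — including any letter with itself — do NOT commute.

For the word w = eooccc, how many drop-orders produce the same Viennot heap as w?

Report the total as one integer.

0(e) covers ∅
1(o) covers 0:e
2(o) covers 1:o
3(c) covers 0:e
4(c) covers 3:c
5(c) covers 4:c
floor of heap: 0:e
completions by unplaced set U, small U first (add the entries for U minus each lowest piece of U):
  |U|=1: {2}:1  {5}:1
  |U|=2: {1,2}:1  {2,5}:2  {4,5}:1
  |U|=3: {1,2,5}:3  {2,4,5}:3  {3,4,5}:1
  |U|=4: {1,2,4,5}:6  {2,3,4,5}:4
  start at 0(e): 10

10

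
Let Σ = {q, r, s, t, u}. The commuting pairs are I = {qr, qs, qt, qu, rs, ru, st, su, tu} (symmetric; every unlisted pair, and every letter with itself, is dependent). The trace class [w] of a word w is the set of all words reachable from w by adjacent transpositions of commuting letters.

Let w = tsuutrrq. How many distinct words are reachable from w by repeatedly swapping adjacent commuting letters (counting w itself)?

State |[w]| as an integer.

drop 0:t onto floor
drop 1:s onto floor
drop 2:u onto floor
drop 3:u onto {2:u}
drop 4:t onto {0:t}
drop 5:r onto {4:t}
drop 6:r onto {5:r}
drop 7:q onto floor
ground layer = {0:t, 1:s, 2:u, 7:q}
drop-orders for the pieces not yet dropped (sum over which currently-grounded one goes next):
  1 to go: {1} 1  {3} 1  {6} 1  {7} 1
  2 to go: {1,3} 2  {1,6} 2  {1,7} 2  {2,3} 1  {3,6} 2  {3,7} 2  {5,6} 1  {6,7} 2
  3 to go: {1,2,3} 3  {1,3,6} 6  {1,3,7} 6  {1,5,6} 3  {1,6,7} 6  {2,3,6} 3  {2,3,7} 3  {3,5,6} 3  {3,6,7} 6  {4,5,6} 1  {5,6,7} 3
  4 to go: {0,4,5,6} 1  {1,2,3,6} 12  {1,2,3,7} 12  {1,3,5,6} 12  {1,3,6,7} 24  {1,4,5,6} 4  {1,5,6,7} 12  {2,3,5,6} 6  {2,3,6,7} 12  {3,4,5,6} 4  {3,5,6,7} 12  {4,5,6,7} 4
  5 to go: {0,1,4,5,6} 5  {0,3,4,5,6} 5  {0,4,5,6,7} 5  {1,2,3,5,6} 30  {1,2,3,6,7} 60  {1,3,4,5,6} 20  {1,3,5,6,7} 60  {1,4,5,6,7} 20  {2,3,4,5,6} 10  {2,3,5,6,7} 30  {3,4,5,6,7} 20
  6 to go: {0,1,3,4,5,6} 30  {0,1,4,5,6,7} 30  {0,2,3,4,5,6} 15  {0,3,4,5,6,7} 30  {1,2,3,4,5,6} 60  {1,2,3,5,6,7} 180  {1,3,4,5,6,7} 120  {2,3,4,5,6,7} 60
  if 0:t drops first: 420 orders
  if 1:s drops first: 105 orders
  if 2:u drops first: 210 orders
  if 7:q drops first: 105 orders
heap linearizations: 840

840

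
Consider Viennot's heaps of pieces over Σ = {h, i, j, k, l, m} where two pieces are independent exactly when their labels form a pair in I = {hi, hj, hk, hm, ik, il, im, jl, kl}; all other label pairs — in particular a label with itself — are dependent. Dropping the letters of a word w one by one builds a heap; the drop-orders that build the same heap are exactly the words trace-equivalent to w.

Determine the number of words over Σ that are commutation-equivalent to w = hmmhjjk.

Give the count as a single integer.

21

0(h) covers ∅
1(m) covers ∅
2(m) covers 1:m
3(h) covers 0:h
4(j) covers 2:m
5(j) covers 4:j
6(k) covers 5:j
floor of heap: 0:h, 1:m
completions by unplaced set U, small U first (add the entries for U minus each lowest piece of U):
  |U|=1: {3}:1  {6}:1
  |U|=2: {0,3}:1  {3,6}:2  {5,6}:1
  |U|=3: {0,3,6}:3  {3,5,6}:3  {4,5,6}:1
  |U|=4: {0,3,5,6}:6  {2,4,5,6}:1  {3,4,5,6}:4
  |U|=5: {0,3,4,5,6}:10  {1,2,4,5,6}:1  {2,3,4,5,6}:5
  start at 0(h): 6
  start at 1(m): 15
sum over floor = 21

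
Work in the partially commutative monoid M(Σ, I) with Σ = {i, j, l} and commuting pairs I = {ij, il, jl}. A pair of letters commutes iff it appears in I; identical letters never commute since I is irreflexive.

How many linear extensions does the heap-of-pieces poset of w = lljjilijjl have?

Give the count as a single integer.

0(l) covers ∅
1(l) covers 0:l
2(j) covers ∅
3(j) covers 2:j
4(i) covers ∅
5(l) covers 1:l
6(i) covers 4:i
7(j) covers 3:j
8(j) covers 7:j
9(l) covers 5:l
floor of heap: 0:l, 2:j, 4:i
completions by unplaced set U, small U first (add the entries for U minus each lowest piece of U):
  |U|=1: {6}:1  {8}:1  {9}:1
  |U|=2: {4,6}:1  {5,9}:1  {6,8}:2  {6,9}:2  {7,8}:1  {8,9}:2
  |U|=3: {1,5,9}:1  {3,7,8}:1  {4,6,8}:3  {4,6,9}:3  {5,6,9}:3  {5,8,9}:3  {6,7,8}:3  {6,8,9}:6  {7,8,9}:3
  |U|=4: {0,1,5,9}:1  {1,5,6,9}:4  {1,5,8,9}:4  {2,3,7,8}:1  {3,6,7,8}:4  {3,7,8,9}:4  {4,5,6,9}:6  {4,6,7,8}:6  {4,6,8,9}:12  {5,6,8,9}:12  {5,7,8,9}:6  {6,7,8,9}:12
  |U|=5: {0,1,5,6,9}:5  {0,1,5,8,9}:5  {1,4,5,6,9}:10  {1,5,6,8,9}:20  {1,5,7,8,9}:10  {2,3,6,7,8}:5  {2,3,7,8,9}:5  {3,4,6,7,8}:10  {3,5,7,8,9}:10  {3,6,7,8,9}:20  {4,5,6,8,9}:30  {4,6,7,8,9}:30  {5,6,7,8,9}:30
  |U|=6: {0,1,4,5,6,9}:15  {0,1,5,6,8,9}:30  {0,1,5,7,8,9}:15  {1,3,5,7,8,9}:20  {1,4,5,6,8,9}:60  {1,5,6,7,8,9}:60  {2,3,4,6,7,8}:15  {2,3,5,7,8,9}:15  {2,3,6,7,8,9}:30  {3,4,6,7,8,9}:60  {3,5,6,7,8,9}:60  {4,5,6,7,8,9}:90
  |U|=7: {0,1,3,5,7,8,9}:35  {0,1,4,5,6,8,9}:105  {0,1,5,6,7,8,9}:105  {1,2,3,5,7,8,9}:35  {1,3,5,6,7,8,9}:140  {1,4,5,6,7,8,9}:210  {2,3,4,6,7,8,9}:105  {2,3,5,6,7,8,9}:105  {3,4,5,6,7,8,9}:210
  |U|=8: {0,1,2,3,5,7,8,9}:70  {0,1,3,5,6,7,8,9}:280  {0,1,4,5,6,7,8,9}:420  {1,2,3,5,6,7,8,9}:280  {1,3,4,5,6,7,8,9}:560  {2,3,4,5,6,7,8,9}:420
  start at 0(l): 1260
  start at 2(j): 1260
  start at 4(i): 630
sum over floor = 3150

3150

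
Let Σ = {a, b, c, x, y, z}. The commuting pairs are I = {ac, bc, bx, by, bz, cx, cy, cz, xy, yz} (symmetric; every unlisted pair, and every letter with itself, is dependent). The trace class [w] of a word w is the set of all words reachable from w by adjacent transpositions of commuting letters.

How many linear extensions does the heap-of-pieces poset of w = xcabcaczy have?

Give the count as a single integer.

168

drop 0:x onto floor
drop 1:c onto floor
drop 2:a onto {0:x}
drop 3:b onto {2:a}
drop 4:c onto {1:c}
drop 5:a onto {3:b}
drop 6:c onto {4:c}
drop 7:z onto {5:a}
drop 8:y onto {5:a}
ground layer = {0:x, 1:c}
drop-orders for the pieces not yet dropped (sum over which currently-grounded one goes next):
  1 to go: {6} 1  {7} 1  {8} 1
  2 to go: {4,6} 1  {6,7} 2  {6,8} 2  {7,8} 2
  3 to go: {1,4,6} 1  {4,6,7} 3  {4,6,8} 3  {5,7,8} 2  {6,7,8} 6
  4 to go: {1,4,6,7} 4  {1,4,6,8} 4  {3,5,7,8} 2  {4,6,7,8} 12  {5,6,7,8} 8
  5 to go: {1,4,6,7,8} 20  {2,3,5,7,8} 2  {3,5,6,7,8} 10  {4,5,6,7,8} 20
  6 to go: {0,2,3,5,7,8} 2  {1,4,5,6,7,8} 40  {2,3,5,6,7,8} 12  {3,4,5,6,7,8} 30
  7 to go: {0,2,3,5,6,7,8} 14  {1,3,4,5,6,7,8} 70  {2,3,4,5,6,7,8} 42
  if 0:x drops first: 112 orders
  if 1:c drops first: 56 orders
heap linearizations: 168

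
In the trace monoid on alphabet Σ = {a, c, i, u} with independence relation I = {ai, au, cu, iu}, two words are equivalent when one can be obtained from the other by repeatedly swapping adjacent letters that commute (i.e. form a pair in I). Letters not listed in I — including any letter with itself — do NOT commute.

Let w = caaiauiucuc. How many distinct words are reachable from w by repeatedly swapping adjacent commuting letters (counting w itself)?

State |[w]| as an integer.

#0=c has no predecessor
#1=a depends on [0:c]
#2=a depends on [1:a]
#3=i depends on [0:c]
#4=a depends on [2:a]
#5=u has no predecessor
#6=i depends on [3:i]
#7=u depends on [5:u]
#8=c depends on [4:a, 6:i]
#9=u depends on [7:u]
#10=c depends on [8:c]
sources: [0:c, 5:u]
N(rest) = Σ N(rest − s) over sources s of rest; N(one piece) = 1:
  size 1 → [9]=1  [10]=1
  size 2 → [7,9]=1  [8,10]=1  [9,10]=2
  size 3 → [4,8,10]=1  [5,7,9]=1  [6,8,10]=1  [7,9,10]=3  [8,9,10]=3
  size 4 → [2,4,8,10]=1  [3,6,8,10]=1  [4,6,8,10]=2  [4,8,9,10]=4  [5,7,9,10]=4  [6,8,9,10]=4  [7,8,9,10]=6
  size 5 → [1,2,4,8,10]=1  [2,4,6,8,10]=3  [2,4,8,9,10]=5  [3,4,6,8,10]=3  [3,6,8,9,10]=5  [4,6,8,9,10]=10  [4,7,8,9,10]=10  [5,7,8,9,10]=10  [6,7,8,9,10]=10
  size 6 → [1,2,4,6,8,10]=4  [1,2,4,8,9,10]=6  [2,3,4,6,8,10]=6  [2,4,6,8,9,10]=18  [2,4,7,8,9,10]=15  [3,4,6,8,9,10]=18  [3,6,7,8,9,10]=15  [4,5,7,8,9,10]=20  [4,6,7,8,9,10]=30  [5,6,7,8,9,10]=20
  size 7 → [1,2,3,4,6,8,10]=10  [1,2,4,6,8,9,10]=28  [1,2,4,7,8,9,10]=21  [2,3,4,6,8,9,10]=42  [2,4,5,7,8,9,10]=35  [2,4,6,7,8,9,10]=63  [3,4,6,7,8,9,10]=63  [3,5,6,7,8,9,10]=35  [4,5,6,7,8,9,10]=70
  size 8 → [0,1,2,3,4,6,8,10]=10  [1,2,3,4,6,8,9,10]=80  [1,2,4,5,7,8,9,10]=56  [1,2,4,6,7,8,9,10]=112  [2,3,4,6,7,8,9,10]=168  [2,4,5,6,7,8,9,10]=168  [3,4,5,6,7,8,9,10]=168
  size 9 → [0,1,2,3,4,6,8,9,10]=90  [1,2,3,4,6,7,8,9,10]=360  [1,2,4,5,6,7,8,9,10]=336  [2,3,4,5,6,7,8,9,10]=504
  first=0(c) contributes 1200
  first=5(u) contributes 450
|[w]| = 1650

1650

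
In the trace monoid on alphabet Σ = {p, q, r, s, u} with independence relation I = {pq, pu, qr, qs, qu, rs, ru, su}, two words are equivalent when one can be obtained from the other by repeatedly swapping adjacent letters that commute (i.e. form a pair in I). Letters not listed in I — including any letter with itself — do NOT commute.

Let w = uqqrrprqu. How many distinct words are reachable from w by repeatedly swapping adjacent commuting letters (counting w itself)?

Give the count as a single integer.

1260

drop 0:u onto floor
drop 1:q onto floor
drop 2:q onto {1:q}
drop 3:r onto floor
drop 4:r onto {3:r}
drop 5:p onto {4:r}
drop 6:r onto {5:p}
drop 7:q onto {2:q}
drop 8:u onto {0:u}
ground layer = {0:u, 1:q, 3:r}
drop-orders for the pieces not yet dropped (sum over which currently-grounded one goes next):
  1 to go: {6} 1  {7} 1  {8} 1
  2 to go: {0,8} 1  {2,7} 1  {5,6} 1  {6,7} 2  {6,8} 2  {7,8} 2
  3 to go: {0,6,8} 3  {0,7,8} 3  {1,2,7} 1  {2,6,7} 3  {2,7,8} 3  {4,5,6} 1  {5,6,7} 3  {5,6,8} 3  {6,7,8} 6
  4 to go: {0,2,7,8} 6  {0,5,6,8} 6  {0,6,7,8} 12  {1,2,6,7} 4  {1,2,7,8} 4  {2,5,6,7} 6  {2,6,7,8} 12  {3,4,5,6} 1  {4,5,6,7} 4  {4,5,6,8} 4  {5,6,7,8} 12
  5 to go: {0,1,2,7,8} 10  {0,2,6,7,8} 30  {0,4,5,6,8} 10  {0,5,6,7,8} 30  {1,2,5,6,7} 10  {1,2,6,7,8} 20  {2,4,5,6,7} 10  {2,5,6,7,8} 30  {3,4,5,6,7} 5  {3,4,5,6,8} 5  {4,5,6,7,8} 20
  6 to go: {0,1,2,6,7,8} 60  {0,2,5,6,7,8} 90  {0,3,4,5,6,8} 15  {0,4,5,6,7,8} 60  {1,2,4,5,6,7} 20  {1,2,5,6,7,8} 60  {2,3,4,5,6,7} 15  {2,4,5,6,7,8} 60  {3,4,5,6,7,8} 30
  7 to go: {0,1,2,5,6,7,8} 210  {0,2,4,5,6,7,8} 210  {0,3,4,5,6,7,8} 105  {1,2,3,4,5,6,7} 35  {1,2,4,5,6,7,8} 140  {2,3,4,5,6,7,8} 105
  if 0:u drops first: 280 orders
  if 1:q drops first: 420 orders
  if 3:r drops first: 560 orders
heap linearizations: 1260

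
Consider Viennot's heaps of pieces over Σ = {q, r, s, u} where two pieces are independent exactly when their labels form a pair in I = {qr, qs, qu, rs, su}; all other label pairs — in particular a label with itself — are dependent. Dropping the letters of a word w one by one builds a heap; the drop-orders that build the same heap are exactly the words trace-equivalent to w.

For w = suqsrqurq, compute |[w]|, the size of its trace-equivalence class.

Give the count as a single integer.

#0=s has no predecessor
#1=u has no predecessor
#2=q has no predecessor
#3=s depends on [0:s]
#4=r depends on [1:u]
#5=q depends on [2:q]
#6=u depends on [4:r]
#7=r depends on [6:u]
#8=q depends on [5:q]
sources: [0:s, 1:u, 2:q]
N(rest) = Σ N(rest − s) over sources s of rest; N(one piece) = 1:
  size 1 → [3]=1  [7]=1  [8]=1
  size 2 → [0,3]=1  [3,7]=2  [3,8]=2  [5,8]=1  [6,7]=1  [7,8]=2
  size 3 → [0,3,7]=3  [0,3,8]=3  [2,5,8]=1  [3,5,8]=3  [3,6,7]=3  [3,7,8]=6  [4,6,7]=1  [5,7,8]=3  [6,7,8]=3
  size 4 → [0,3,5,8]=6  [0,3,6,7]=6  [0,3,7,8]=12  [1,4,6,7]=1  [2,3,5,8]=4  [2,5,7,8]=4  [3,4,6,7]=4  [3,5,7,8]=12  [3,6,7,8]=12  [4,6,7,8]=4  [5,6,7,8]=6
  size 5 → [0,2,3,5,8]=10  [0,3,4,6,7]=10  [0,3,5,7,8]=30  [0,3,6,7,8]=30  [1,3,4,6,7]=5  [1,4,6,7,8]=5  [2,3,5,7,8]=20  [2,5,6,7,8]=10  [3,4,6,7,8]=20  [3,5,6,7,8]=30  [4,5,6,7,8]=10
  size 6 → [0,1,3,4,6,7]=15  [0,2,3,5,7,8]=60  [0,3,4,6,7,8]=60  [0,3,5,6,7,8]=90  [1,3,4,6,7,8]=30  [1,4,5,6,7,8]=15  [2,3,5,6,7,8]=60  [2,4,5,6,7,8]=20  [3,4,5,6,7,8]=60
  size 7 → [0,1,3,4,6,7,8]=105  [0,2,3,5,6,7,8]=210  [0,3,4,5,6,7,8]=210  [1,2,4,5,6,7,8]=35  [1,3,4,5,6,7,8]=105  [2,3,4,5,6,7,8]=140
  first=0(s) contributes 280
  first=1(u) contributes 560
  first=2(q) contributes 420
|[w]| = 1260

1260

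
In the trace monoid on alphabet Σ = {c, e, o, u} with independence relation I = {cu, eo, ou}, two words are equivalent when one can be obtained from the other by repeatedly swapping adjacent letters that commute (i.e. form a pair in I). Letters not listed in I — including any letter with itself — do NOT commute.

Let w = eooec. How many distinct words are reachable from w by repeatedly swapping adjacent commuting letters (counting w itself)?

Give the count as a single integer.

6

drop 0:e onto floor
drop 1:o onto floor
drop 2:o onto {1:o}
drop 3:e onto {0:e}
drop 4:c onto {2:o, 3:e}
ground layer = {0:e, 1:o}
drop-orders for the pieces not yet dropped (sum over which currently-grounded one goes next):
  1 to go: {4} 1
  2 to go: {2,4} 1  {3,4} 1
  3 to go: {0,3,4} 1  {1,2,4} 1  {2,3,4} 2
  if 0:e drops first: 3 orders
  if 1:o drops first: 3 orders
heap linearizations: 6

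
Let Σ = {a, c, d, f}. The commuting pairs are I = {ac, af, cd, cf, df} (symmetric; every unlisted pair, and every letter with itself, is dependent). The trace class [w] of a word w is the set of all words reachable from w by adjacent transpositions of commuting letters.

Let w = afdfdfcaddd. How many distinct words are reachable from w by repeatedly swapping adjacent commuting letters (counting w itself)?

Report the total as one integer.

1320

0(a) covers ∅
1(f) covers ∅
2(d) covers 0:a
3(f) covers 1:f
4(d) covers 2:d
5(f) covers 3:f
6(c) covers ∅
7(a) covers 4:d
8(d) covers 7:a
9(d) covers 8:d
10(d) covers 9:d
floor of heap: 0:a, 1:f, 6:c
completions by unplaced set U, small U first (add the entries for U minus each lowest piece of U):
  |U|=1: {5}:1  {6}:1  {10}:1
  |U|=2: {3,5}:1  {5,6}:2  {5,10}:2  {6,10}:2  {9,10}:1
  |U|=3: {1,3,5}:1  {3,5,6}:3  {3,5,10}:3  {5,6,10}:6  {5,9,10}:3  {6,9,10}:3  {8,9,10}:1
  |U|=4: {1,3,5,6}:4  {1,3,5,10}:4  {3,5,6,10}:12  {3,5,9,10}:6  {5,6,9,10}:12  {5,8,9,10}:4  {6,8,9,10}:4  {7,8,9,10}:1
  |U|=5: {1,3,5,6,10}:20  {1,3,5,9,10}:10  {3,5,6,9,10}:30  {3,5,8,9,10}:10  {4,7,8,9,10}:1  {5,6,8,9,10}:20  {5,7,8,9,10}:5  {6,7,8,9,10}:5
  |U|=6: {1,3,5,6,9,10}:60  {1,3,5,8,9,10}:20  {2,4,7,8,9,10}:1  {3,5,6,8,9,10}:60  {3,5,7,8,9,10}:15  {4,5,7,8,9,10}:6  {4,6,7,8,9,10}:6  {5,6,7,8,9,10}:30
  |U|=7: {0,2,4,7,8,9,10}:1  {1,3,5,6,8,9,10}:140  {1,3,5,7,8,9,10}:35  {2,4,5,7,8,9,10}:7  {2,4,6,7,8,9,10}:7  {3,4,5,7,8,9,10}:21  {3,5,6,7,8,9,10}:105  {4,5,6,7,8,9,10}:42
  |U|=8: {0,2,4,5,7,8,9,10}:8  {0,2,4,6,7,8,9,10}:8  {1,3,4,5,7,8,9,10}:56  {1,3,5,6,7,8,9,10}:280  {2,3,4,5,7,8,9,10}:28  {2,4,5,6,7,8,9,10}:56  {3,4,5,6,7,8,9,10}:168
  |U|=9: {0,2,3,4,5,7,8,9,10}:36  {0,2,4,5,6,7,8,9,10}:72  {1,2,3,4,5,7,8,9,10}:84  {1,3,4,5,6,7,8,9,10}:504  {2,3,4,5,6,7,8,9,10}:252
  start at 0(a): 840
  start at 1(f): 360
  start at 6(c): 120
sum over floor = 1320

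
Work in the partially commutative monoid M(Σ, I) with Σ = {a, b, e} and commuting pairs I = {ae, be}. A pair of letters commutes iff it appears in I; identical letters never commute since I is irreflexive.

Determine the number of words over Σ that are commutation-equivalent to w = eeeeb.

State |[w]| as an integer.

0(e) covers ∅
1(e) covers 0:e
2(e) covers 1:e
3(e) covers 2:e
4(b) covers ∅
floor of heap: 0:e, 4:b
completions by unplaced set U, small U first (add the entries for U minus each lowest piece of U):
  |U|=1: {3}:1  {4}:1
  |U|=2: {2,3}:1  {3,4}:2
  |U|=3: {1,2,3}:1  {2,3,4}:3
  start at 0(e): 4
  start at 4(b): 1
sum over floor = 5

5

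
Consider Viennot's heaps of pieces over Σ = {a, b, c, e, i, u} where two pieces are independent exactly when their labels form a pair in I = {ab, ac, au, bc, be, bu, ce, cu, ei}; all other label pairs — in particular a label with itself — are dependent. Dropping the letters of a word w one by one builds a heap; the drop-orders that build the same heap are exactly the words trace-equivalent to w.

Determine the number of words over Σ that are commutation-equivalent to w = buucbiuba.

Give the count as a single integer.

#0=b has no predecessor
#1=u has no predecessor
#2=u depends on [1:u]
#3=c has no predecessor
#4=b depends on [0:b]
#5=i depends on [2:u, 3:c, 4:b]
#6=u depends on [5:i]
#7=b depends on [5:i]
#8=a depends on [5:i]
sources: [0:b, 1:u, 3:c]
N(rest) = Σ N(rest − s) over sources s of rest; N(one piece) = 1:
  size 1 → [6]=1  [7]=1  [8]=1
  size 2 → [6,7]=2  [6,8]=2  [7,8]=2
  size 3 → [6,7,8]=6
  size 4 → [5,6,7,8]=6
  size 5 → [2,5,6,7,8]=6  [3,5,6,7,8]=6  [4,5,6,7,8]=6
  size 6 → [0,4,5,6,7,8]=6  [1,2,5,6,7,8]=6  [2,3,5,6,7,8]=12  [2,4,5,6,7,8]=12  [3,4,5,6,7,8]=12
  size 7 → [0,2,4,5,6,7,8]=18  [0,3,4,5,6,7,8]=18  [1,2,3,5,6,7,8]=18  [1,2,4,5,6,7,8]=18  [2,3,4,5,6,7,8]=36
  first=0(b) contributes 72
  first=1(u) contributes 72
  first=3(c) contributes 36
|[w]| = 180

180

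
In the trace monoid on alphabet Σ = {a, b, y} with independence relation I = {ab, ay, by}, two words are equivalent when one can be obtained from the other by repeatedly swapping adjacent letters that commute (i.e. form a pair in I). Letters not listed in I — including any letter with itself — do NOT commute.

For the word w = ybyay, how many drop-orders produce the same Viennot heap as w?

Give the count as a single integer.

20

piece 0:y — minimal
piece 1:b — minimal
piece 2:y rests on {0:y}
piece 3:a — minimal
piece 4:y rests on {2:y}
minimal pieces: {0:y, 1:b, 3:a}
ways to finish when only these pieces remain (= sum over removing one remaining piece with nothing left below it):
  1 left: {1}→1  {3}→1  {4}→1
  2 left: {1,3}→2  {1,4}→2  {2,4}→1  {3,4}→2
  3 left: {0,2,4}→1  {1,2,4}→3  {1,3,4}→6  {2,3,4}→3
  placing 0:y first → 12 extensions
  placing 1:b first → 4 extensions
  placing 3:a first → 4 extensions
total linear extensions = 20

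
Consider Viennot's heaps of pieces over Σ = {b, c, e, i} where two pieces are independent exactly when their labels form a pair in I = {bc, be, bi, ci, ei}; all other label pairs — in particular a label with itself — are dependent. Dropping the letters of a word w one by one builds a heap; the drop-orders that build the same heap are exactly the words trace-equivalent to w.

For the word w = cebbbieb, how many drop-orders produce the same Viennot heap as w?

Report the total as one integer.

#0=c has no predecessor
#1=e depends on [0:c]
#2=b has no predecessor
#3=b depends on [2:b]
#4=b depends on [3:b]
#5=i has no predecessor
#6=e depends on [1:e]
#7=b depends on [4:b]
sources: [0:c, 2:b, 5:i]
N(rest) = Σ N(rest − s) over sources s of rest; N(one piece) = 1:
  size 1 → [5]=1  [6]=1  [7]=1
  size 2 → [1,6]=1  [4,7]=1  [5,6]=2  [5,7]=2  [6,7]=2
  size 3 → [0,1,6]=1  [1,5,6]=3  [1,6,7]=3  [3,4,7]=1  [4,5,7]=3  [4,6,7]=3  [5,6,7]=6
  size 4 → [0,1,5,6]=4  [0,1,6,7]=4  [1,4,6,7]=6  [1,5,6,7]=12  [2,3,4,7]=1  [3,4,5,7]=4  [3,4,6,7]=4  [4,5,6,7]=12
  size 5 → [0,1,4,6,7]=10  [0,1,5,6,7]=20  [1,3,4,6,7]=10  [1,4,5,6,7]=30  [2,3,4,5,7]=5  [2,3,4,6,7]=5  [3,4,5,6,7]=20
  size 6 → [0,1,3,4,6,7]=20  [0,1,4,5,6,7]=60  [1,2,3,4,6,7]=15  [1,3,4,5,6,7]=60  [2,3,4,5,6,7]=30
  first=0(c) contributes 105
  first=2(b) contributes 140
  first=5(i) contributes 35
|[w]| = 280

280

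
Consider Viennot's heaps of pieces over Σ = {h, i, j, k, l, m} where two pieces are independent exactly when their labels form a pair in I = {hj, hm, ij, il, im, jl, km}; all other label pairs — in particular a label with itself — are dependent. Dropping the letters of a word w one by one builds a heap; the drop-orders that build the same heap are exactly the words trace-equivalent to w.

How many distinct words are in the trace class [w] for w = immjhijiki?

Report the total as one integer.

70

#0=i has no predecessor
#1=m has no predecessor
#2=m depends on [1:m]
#3=j depends on [2:m]
#4=h depends on [0:i]
#5=i depends on [4:h]
#6=j depends on [3:j]
#7=i depends on [5:i]
#8=k depends on [6:j, 7:i]
#9=i depends on [8:k]
sources: [0:i, 1:m]
N(rest) = Σ N(rest − s) over sources s of rest; N(one piece) = 1:
  size 1 → [9]=1
  size 2 → [8,9]=1
  size 3 → [6,8,9]=1  [7,8,9]=1
  size 4 → [3,6,8,9]=1  [5,7,8,9]=1  [6,7,8,9]=2
  size 5 → [2,3,6,8,9]=1  [3,6,7,8,9]=3  [4,5,7,8,9]=1  [5,6,7,8,9]=3
  size 6 → [0,4,5,7,8,9]=1  [1,2,3,6,8,9]=1  [2,3,6,7,8,9]=4  [3,5,6,7,8,9]=6  [4,5,6,7,8,9]=4
  size 7 → [0,4,5,6,7,8,9]=5  [1,2,3,6,7,8,9]=5  [2,3,5,6,7,8,9]=10  [3,4,5,6,7,8,9]=10
  size 8 → [0,3,4,5,6,7,8,9]=15  [1,2,3,5,6,7,8,9]=15  [2,3,4,5,6,7,8,9]=20
  first=0(i) contributes 35
  first=1(m) contributes 35
|[w]| = 70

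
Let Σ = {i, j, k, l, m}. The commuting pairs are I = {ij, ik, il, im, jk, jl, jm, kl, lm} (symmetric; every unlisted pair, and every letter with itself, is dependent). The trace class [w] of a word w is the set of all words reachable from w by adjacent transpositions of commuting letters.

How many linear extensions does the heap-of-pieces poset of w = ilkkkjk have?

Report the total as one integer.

0(i) covers ∅
1(l) covers ∅
2(k) covers ∅
3(k) covers 2:k
4(k) covers 3:k
5(j) covers ∅
6(k) covers 4:k
floor of heap: 0:i, 1:l, 2:k, 5:j
completions by unplaced set U, small U first (add the entries for U minus each lowest piece of U):
  |U|=1: {0}:1  {1}:1  {5}:1  {6}:1
  |U|=2: {0,1}:2  {0,5}:2  {0,6}:2  {1,5}:2  {1,6}:2  {4,6}:1  {5,6}:2
  |U|=3: {0,1,5}:6  {0,1,6}:6  {0,4,6}:3  {0,5,6}:6  {1,4,6}:3  {1,5,6}:6  {3,4,6}:1  {4,5,6}:3
  |U|=4: {0,1,4,6}:12  {0,1,5,6}:24  {0,3,4,6}:4  {0,4,5,6}:12  {1,3,4,6}:4  {1,4,5,6}:12  {2,3,4,6}:1  {3,4,5,6}:4
  |U|=5: {0,1,3,4,6}:20  {0,1,4,5,6}:60  {0,2,3,4,6}:5  {0,3,4,5,6}:20  {1,2,3,4,6}:5  {1,3,4,5,6}:20  {2,3,4,5,6}:5
  start at 0(i): 30
  start at 1(l): 30
  start at 2(k): 120
  start at 5(j): 30
sum over floor = 210

210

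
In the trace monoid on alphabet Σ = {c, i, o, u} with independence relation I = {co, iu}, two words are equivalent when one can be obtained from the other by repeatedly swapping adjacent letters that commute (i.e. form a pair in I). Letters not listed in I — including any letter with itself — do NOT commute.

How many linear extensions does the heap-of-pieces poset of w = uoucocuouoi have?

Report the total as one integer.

piece 0:u — minimal
piece 1:o rests on {0:u}
piece 2:u rests on {1:o}
piece 3:c rests on {2:u}
piece 4:o rests on {2:u}
piece 5:c rests on {3:c}
piece 6:u rests on {4:o, 5:c}
piece 7:o rests on {6:u}
piece 8:u rests on {7:o}
piece 9:o rests on {8:u}
piece 10:i rests on {9:o}
minimal pieces: {0:u}
ways to finish when only these pieces remain (= sum over removing one remaining piece with nothing left below it):
  1 left: {10}→1
  2 left: {9,10}→1
  3 left: {8,9,10}→1
  4 left: {7,8,9,10}→1
  5 left: {6,7,8,9,10}→1
  6 left: {4,6,7,8,9,10}→1  {5,6,7,8,9,10}→1
  7 left: {3,5,6,7,8,9,10}→1  {4,5,6,7,8,9,10}→2
  8 left: {3,4,5,6,7,8,9,10}→3
  9 left: {2,3,4,5,6,7,8,9,10}→3
  placing 0:u first → 3 extensions

3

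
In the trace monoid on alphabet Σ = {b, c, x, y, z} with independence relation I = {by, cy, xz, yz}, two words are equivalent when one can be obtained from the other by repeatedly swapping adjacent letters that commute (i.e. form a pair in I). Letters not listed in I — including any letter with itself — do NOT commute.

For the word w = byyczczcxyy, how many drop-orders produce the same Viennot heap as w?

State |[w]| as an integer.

0(b) covers ∅
1(y) covers ∅
2(y) covers 1:y
3(c) covers 0:b
4(z) covers 3:c
5(c) covers 4:z
6(z) covers 5:c
7(c) covers 6:z
8(x) covers 2:y, 7:c
9(y) covers 8:x
10(y) covers 9:y
floor of heap: 0:b, 1:y
completions by unplaced set U, small U first (add the entries for U minus each lowest piece of U):
  |U|=1: {10}:1
  |U|=2: {9,10}:1
  |U|=3: {8,9,10}:1
  |U|=4: {2,8,9,10}:1  {7,8,9,10}:1
  |U|=5: {1,2,8,9,10}:1  {2,7,8,9,10}:2  {6,7,8,9,10}:1
  |U|=6: {1,2,7,8,9,10}:3  {2,6,7,8,9,10}:3  {5,6,7,8,9,10}:1
  |U|=7: {1,2,6,7,8,9,10}:6  {2,5,6,7,8,9,10}:4  {4,5,6,7,8,9,10}:1
  |U|=8: {1,2,5,6,7,8,9,10}:10  {2,4,5,6,7,8,9,10}:5  {3,4,5,6,7,8,9,10}:1
  |U|=9: {0,3,4,5,6,7,8,9,10}:1  {1,2,4,5,6,7,8,9,10}:15  {2,3,4,5,6,7,8,9,10}:6
  start at 0(b): 21
  start at 1(y): 7
sum over floor = 28

28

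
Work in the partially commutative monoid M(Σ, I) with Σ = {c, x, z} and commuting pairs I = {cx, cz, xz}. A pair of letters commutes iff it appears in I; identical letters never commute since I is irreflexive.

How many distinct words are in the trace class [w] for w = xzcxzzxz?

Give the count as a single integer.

0(x) covers ∅
1(z) covers ∅
2(c) covers ∅
3(x) covers 0:x
4(z) covers 1:z
5(z) covers 4:z
6(x) covers 3:x
7(z) covers 5:z
floor of heap: 0:x, 1:z, 2:c
completions by unplaced set U, small U first (add the entries for U minus each lowest piece of U):
  |U|=1: {2}:1  {6}:1  {7}:1
  |U|=2: {2,6}:2  {2,7}:2  {3,6}:1  {5,7}:1  {6,7}:2
  |U|=3: {0,3,6}:1  {2,3,6}:3  {2,5,7}:3  {2,6,7}:6  {3,6,7}:3  {4,5,7}:1  {5,6,7}:3
  |U|=4: {0,2,3,6}:4  {0,3,6,7}:4  {1,4,5,7}:1  {2,3,6,7}:12  {2,4,5,7}:4  {2,5,6,7}:12  {3,5,6,7}:6  {4,5,6,7}:4
  |U|=5: {0,2,3,6,7}:20  {0,3,5,6,7}:10  {1,2,4,5,7}:5  {1,4,5,6,7}:5  {2,3,5,6,7}:30  {2,4,5,6,7}:20  {3,4,5,6,7}:10
  |U|=6: {0,2,3,5,6,7}:60  {0,3,4,5,6,7}:20  {1,2,4,5,6,7}:30  {1,3,4,5,6,7}:15  {2,3,4,5,6,7}:60
  start at 0(x): 105
  start at 1(z): 140
  start at 2(c): 35
sum over floor = 280

280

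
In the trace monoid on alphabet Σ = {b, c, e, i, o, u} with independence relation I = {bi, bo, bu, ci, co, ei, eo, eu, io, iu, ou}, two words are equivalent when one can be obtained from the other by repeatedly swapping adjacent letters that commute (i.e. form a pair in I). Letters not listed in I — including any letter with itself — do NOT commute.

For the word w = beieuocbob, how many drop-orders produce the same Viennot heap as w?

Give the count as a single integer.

1440

0(b) covers ∅
1(e) covers 0:b
2(i) covers ∅
3(e) covers 1:e
4(u) covers ∅
5(o) covers ∅
6(c) covers 3:e, 4:u
7(b) covers 6:c
8(o) covers 5:o
9(b) covers 7:b
floor of heap: 0:b, 2:i, 4:u, 5:o
completions by unplaced set U, small U first (add the entries for U minus each lowest piece of U):
  |U|=1: {2}:1  {8}:1  {9}:1
  |U|=2: {2,8}:2  {2,9}:2  {5,8}:1  {7,9}:1  {8,9}:2
  |U|=3: {2,5,8}:3  {2,7,9}:3  {2,8,9}:6  {5,8,9}:3  {6,7,9}:1  {7,8,9}:3
  |U|=4: {2,5,8,9}:12  {2,6,7,9}:4  {2,7,8,9}:12  {3,6,7,9}:1  {4,6,7,9}:1  {5,7,8,9}:6  {6,7,8,9}:4
  |U|=5: {1,3,6,7,9}:1  {2,3,6,7,9}:5  {2,4,6,7,9}:5  {2,5,7,8,9}:30  {2,6,7,8,9}:20  {3,4,6,7,9}:2  {3,6,7,8,9}:5  {4,6,7,8,9}:5  {5,6,7,8,9}:10
  |U|=6: {0,1,3,6,7,9}:1  {1,2,3,6,7,9}:6  {1,3,4,6,7,9}:3  {1,3,6,7,8,9}:6  {2,3,4,6,7,9}:12  {2,3,6,7,8,9}:30  {2,4,6,7,8,9}:30  {2,5,6,7,8,9}:60  {3,4,6,7,8,9}:12  {3,5,6,7,8,9}:15  {4,5,6,7,8,9}:15
  |U|=7: {0,1,2,3,6,7,9}:7  {0,1,3,4,6,7,9}:4  {0,1,3,6,7,8,9}:7  {1,2,3,4,6,7,9}:21  {1,2,3,6,7,8,9}:42  {1,3,4,6,7,8,9}:21  {1,3,5,6,7,8,9}:21  {2,3,4,6,7,8,9}:84  {2,3,5,6,7,8,9}:105  {2,4,5,6,7,8,9}:105  {3,4,5,6,7,8,9}:42
  |U|=8: {0,1,2,3,4,6,7,9}:32  {0,1,2,3,6,7,8,9}:56  {0,1,3,4,6,7,8,9}:32  {0,1,3,5,6,7,8,9}:28  {1,2,3,4,6,7,8,9}:168  {1,2,3,5,6,7,8,9}:168  {1,3,4,5,6,7,8,9}:84  {2,3,4,5,6,7,8,9}:336
  start at 0(b): 756
  start at 2(i): 144
  start at 4(u): 252
  start at 5(o): 288
sum over floor = 1440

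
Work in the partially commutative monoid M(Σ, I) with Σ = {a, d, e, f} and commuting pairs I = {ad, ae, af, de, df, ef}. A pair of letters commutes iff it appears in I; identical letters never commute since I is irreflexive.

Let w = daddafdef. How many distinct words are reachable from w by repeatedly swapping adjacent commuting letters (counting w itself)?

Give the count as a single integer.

drop 0:d onto floor
drop 1:a onto floor
drop 2:d onto {0:d}
drop 3:d onto {2:d}
drop 4:a onto {1:a}
drop 5:f onto floor
drop 6:d onto {3:d}
drop 7:e onto floor
drop 8:f onto {5:f}
ground layer = {0:d, 1:a, 5:f, 7:e}
drop-orders for the pieces not yet dropped (sum over which currently-grounded one goes next):
  1 to go: {4} 1  {6} 1  {7} 1  {8} 1
  2 to go: {1,4} 1  {3,6} 1  {4,6} 2  {4,7} 2  {4,8} 2  {5,8} 1  {6,7} 2  {6,8} 2  {7,8} 2
  3 to go: {1,4,6} 3  {1,4,7} 3  {1,4,8} 3  {2,3,6} 1  {3,4,6} 3  {3,6,7} 3  {3,6,8} 3  {4,5,8} 3  {4,6,7} 6  {4,6,8} 6  {4,7,8} 6  {5,6,8} 3  {5,7,8} 3  {6,7,8} 6
  4 to go: {0,2,3,6} 1  {1,3,4,6} 6  {1,4,5,8} 6  {1,4,6,7} 12  {1,4,6,8} 12  {1,4,7,8} 12  {2,3,4,6} 4  {2,3,6,7} 4  {2,3,6,8} 4  {3,4,6,7} 12  {3,4,6,8} 12  {3,5,6,8} 6  {3,6,7,8} 12  {4,5,6,8} 12  {4,5,7,8} 12  {4,6,7,8} 24  {5,6,7,8} 12
  5 to go: {0,2,3,4,6} 5  {0,2,3,6,7} 5  {0,2,3,6,8} 5  {1,2,3,4,6} 10  {1,3,4,6,7} 30  {1,3,4,6,8} 30  {1,4,5,6,8} 30  {1,4,5,7,8} 30  {1,4,6,7,8} 60  {2,3,4,6,7} 20  {2,3,4,6,8} 20  {2,3,5,6,8} 10  {2,3,6,7,8} 20  {3,4,5,6,8} 30  {3,4,6,7,8} 60  {3,5,6,7,8} 30  {4,5,6,7,8} 60
  6 to go: {0,1,2,3,4,6} 15  {0,2,3,4,6,7} 30  {0,2,3,4,6,8} 30  {0,2,3,5,6,8} 15  {0,2,3,6,7,8} 30  {1,2,3,4,6,7} 60  {1,2,3,4,6,8} 60  {1,3,4,5,6,8} 90  {1,3,4,6,7,8} 180  {1,4,5,6,7,8} 180  {2,3,4,5,6,8} 60  {2,3,4,6,7,8} 120  {2,3,5,6,7,8} 60  {3,4,5,6,7,8} 180
  7 to go: {0,1,2,3,4,6,7} 105  {0,1,2,3,4,6,8} 105  {0,2,3,4,5,6,8} 105  {0,2,3,4,6,7,8} 210  {0,2,3,5,6,7,8} 105  {1,2,3,4,5,6,8} 210  {1,2,3,4,6,7,8} 420  {1,3,4,5,6,7,8} 630  {2,3,4,5,6,7,8} 420
  if 0:d drops first: 1680 orders
  if 1:a drops first: 840 orders
  if 5:f drops first: 840 orders
  if 7:e drops first: 420 orders
heap linearizations: 3780

3780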